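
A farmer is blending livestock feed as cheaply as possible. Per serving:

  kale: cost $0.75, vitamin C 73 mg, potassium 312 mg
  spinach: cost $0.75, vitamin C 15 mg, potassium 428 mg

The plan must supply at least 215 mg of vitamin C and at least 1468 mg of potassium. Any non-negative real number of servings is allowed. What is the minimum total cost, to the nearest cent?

$3.11

An LP optimum is at a vertex; with two nutrient constraints at most two foods are used. Check each candidate.
kale only: max(215/73, 1468/312) = 4.705 servings → $3.53.
spinach only: max(215/15, 1468/428) = 14.33 servings → $10.75.
kale + spinach with both tight: 2.635 servings and 1.509 servings → $3.11.
The minimum over all feasible corners is $3.11.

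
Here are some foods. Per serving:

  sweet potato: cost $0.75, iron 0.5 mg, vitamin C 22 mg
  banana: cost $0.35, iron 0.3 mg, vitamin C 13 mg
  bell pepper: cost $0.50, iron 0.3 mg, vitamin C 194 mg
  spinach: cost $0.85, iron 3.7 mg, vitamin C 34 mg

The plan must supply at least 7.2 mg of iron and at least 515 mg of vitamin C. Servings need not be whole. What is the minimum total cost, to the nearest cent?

Two binding constraints pin down two serving amounts, so the optimal mix uses at most two foods. The candidates are each food alone (scaled to the tighter of iron/vitamin C) and each pair with both constraints tight.
sweet potato only: max(7.2/0.5, 515/22) = 23.41 servings → $17.56.
banana only: max(7.2/0.3, 515/13) = 39.62 servings → $13.87.
bell pepper only: max(7.2/0.3, 515/194) = 24 servings → $12.00.
spinach only: max(7.2/3.7, 515/34) = 15.15 servings → $12.88.
sweet potato + banana with both targets exact would need a negative amount; discard.
sweet potato + bell pepper with both tight: 13.74 servings and 1.096 servings → $10.85.
sweet potato + spinach: intersection lies outside the first quadrant.
banana + bell pepper with both tight: 22.88 servings and 1.122 servings → $8.57.
banana + spinach: intersection lies outside the first quadrant.
bell pepper + spinach with both tight: 2.347 servings and 1.756 servings → $2.67.
So the least-cost plan costs $2.67.

$2.67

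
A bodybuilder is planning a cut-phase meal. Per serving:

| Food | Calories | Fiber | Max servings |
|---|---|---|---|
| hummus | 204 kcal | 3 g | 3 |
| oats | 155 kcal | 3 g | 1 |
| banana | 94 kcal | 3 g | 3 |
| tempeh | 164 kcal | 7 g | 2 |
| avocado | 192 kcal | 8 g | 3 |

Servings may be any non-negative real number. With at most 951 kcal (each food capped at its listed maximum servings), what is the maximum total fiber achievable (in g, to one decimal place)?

39.5 g

Fiber per kcal: tempeh 0.04268, avocado 0.04167, banana 0.03191, oats 0.01935, hummus 0.01471.
Take 2 servings of tempeh: uses 328 kcal, +14.0 g fiber (running total 14.0 g).
Take 3 servings of avocado: uses 576 kcal, +24.0 g fiber (running total 38.0 g).
Take 0.5 servings of banana: uses 47 kcal, +1.5 g fiber (running total 39.5 g).
Filling greedily by fiber-per-kcal is optimal for one linear limit, giving 39.5 g.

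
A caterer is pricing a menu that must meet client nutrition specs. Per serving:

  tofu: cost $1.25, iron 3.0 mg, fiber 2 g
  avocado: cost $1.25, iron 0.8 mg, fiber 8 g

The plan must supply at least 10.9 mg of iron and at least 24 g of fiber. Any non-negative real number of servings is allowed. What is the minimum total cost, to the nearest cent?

For a min-cost LP with two ≥-constraints, a basic feasible solution has at most two positive variables.
tofu only: max(10.9/3.0, 24/2) = 12 servings → $15.00.
avocado only: max(10.9/0.8, 24/8) = 13.62 servings → $17.03.
tofu + avocado with both tight: 3.036 servings and 2.241 servings → $6.60.
Cheapest feasible corner: $6.60.

$6.60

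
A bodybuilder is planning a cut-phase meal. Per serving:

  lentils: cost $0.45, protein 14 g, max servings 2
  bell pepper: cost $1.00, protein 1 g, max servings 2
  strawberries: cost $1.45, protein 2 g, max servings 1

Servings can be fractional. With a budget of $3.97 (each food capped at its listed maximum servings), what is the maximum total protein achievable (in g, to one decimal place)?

31.6 g

Protein per dollar: lentils 31.11, strawberries 1.379, bell pepper 1.
Take 2 servings of lentils: spends $0.90, +28.0 g protein (running total 28.0 g).
Take 1 serving of strawberries: spends $1.45, +2.0 g protein (running total 30.0 g).
Take 1.62 servings of bell pepper: spends $1.62, +1.6 g protein (running total 31.6 g).
Filling greedily by protein-per-dollar is optimal for one linear limit, giving 31.6 g.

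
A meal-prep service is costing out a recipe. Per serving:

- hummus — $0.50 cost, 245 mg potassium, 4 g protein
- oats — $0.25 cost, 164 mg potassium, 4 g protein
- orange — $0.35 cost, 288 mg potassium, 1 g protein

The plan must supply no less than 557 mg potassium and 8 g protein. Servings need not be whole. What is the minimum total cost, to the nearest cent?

A basic optimal solution has at most two foods positive. Try each food alone and each pair with both targets met exactly.
hummus only: max(557/245, 8/4) = 2.273 servings → $1.14.
oats only: max(557/164, 8/4) = 3.396 servings → $0.85.
orange only: max(557/288, 8/1) = 8 servings → $2.80.
hummus + oats with both targets exact would need a negative amount; discard.
hummus + orange with both tight: 1.926 servings and 0.2955 servings → $1.07.
oats + orange with both tight: 1.768 servings and 0.9271 servings → $0.77.
The minimum over all feasible corners is $0.77.

$0.77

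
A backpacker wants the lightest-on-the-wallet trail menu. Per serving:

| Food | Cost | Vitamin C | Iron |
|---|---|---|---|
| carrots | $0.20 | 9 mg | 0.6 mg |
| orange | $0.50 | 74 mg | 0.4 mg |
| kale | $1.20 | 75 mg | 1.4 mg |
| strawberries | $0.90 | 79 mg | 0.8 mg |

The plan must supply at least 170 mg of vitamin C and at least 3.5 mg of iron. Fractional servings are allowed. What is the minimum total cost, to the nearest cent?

With two linear requirements the optimum uses one or two foods; enumerate the corners.
carrots only: max(170/9, 3.5/0.6) = 18.89 servings → $3.78.
orange only: max(170/74, 3.5/0.4) = 8.75 servings → $4.38.
kale only: max(170/75, 3.5/1.4) = 2.5 servings → $3.00.
strawberries only: max(170/79, 3.5/0.8) = 4.375 servings → $3.94.
carrots + orange with both tight: 4.681 servings and 1.728 servings → $1.80.
carrots + kale with both tight: 0.7562 servings and 2.176 servings → $2.76.
carrots + strawberries with both tight: 3.495 servings and 1.754 servings → $2.28.
orange + kale with both targets exact would need a negative amount; discard.
orange + strawberries with both targets exact would need a negative amount; discard.
kale + strawberries with both targets exact would need a negative amount; discard.
So the least-cost plan costs $1.80.

$1.80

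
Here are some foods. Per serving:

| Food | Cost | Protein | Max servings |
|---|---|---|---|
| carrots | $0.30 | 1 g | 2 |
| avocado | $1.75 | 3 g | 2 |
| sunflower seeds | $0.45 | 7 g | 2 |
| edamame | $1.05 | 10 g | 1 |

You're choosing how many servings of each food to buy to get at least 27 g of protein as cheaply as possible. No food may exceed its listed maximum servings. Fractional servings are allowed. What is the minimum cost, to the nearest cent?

Cost per g of protein: sunflower seeds $0.0643, edamame $0.1050, carrots $0.3000, avocado $0.5833.
Take 2 servings of sunflower seeds: +14.0 g protein for $0.90 (total $0.90, still need 13.0 g).
Take 1 serving of edamame: +10.0 g protein for $1.05 (total $1.95, still need 3.0 g).
Take 2 servings of carrots: +2.0 g protein for $0.60 (total $2.55, still need 1.0 g).
Take 0.3333 servings of avocado: +1.0 g protein for $0.58 (total $3.13, still need 0.0 g).
Greedy by cheapest-per-g is optimal for a single linear constraint, so the minimum cost is $3.13.

$3.13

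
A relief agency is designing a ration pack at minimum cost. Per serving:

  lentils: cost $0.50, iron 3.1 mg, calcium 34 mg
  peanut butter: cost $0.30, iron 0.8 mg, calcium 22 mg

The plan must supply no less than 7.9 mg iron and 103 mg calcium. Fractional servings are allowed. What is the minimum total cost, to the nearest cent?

An LP optimum is at a vertex; with two nutrient constraints at most two foods are used. Check each candidate.
lentils only: max(7.9/3.1, 103/34) = 3.029 servings → $1.51.
peanut butter only: max(7.9/0.8, 103/22) = 9.875 servings → $2.96.
lentils + peanut butter with both tight: 2.229 servings and 1.237 servings → $1.49.
Cheapest feasible corner: $1.49.

$1.49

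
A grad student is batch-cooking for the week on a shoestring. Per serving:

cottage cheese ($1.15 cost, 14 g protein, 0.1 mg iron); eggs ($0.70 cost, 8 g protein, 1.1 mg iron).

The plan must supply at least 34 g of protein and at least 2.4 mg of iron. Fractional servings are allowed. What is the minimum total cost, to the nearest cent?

$2.88

The cheapest plan sits at a corner of the feasible region — with two constraints it uses at most two foods.
cottage cheese only: max(34/14, 2.4/0.1) = 24 servings → $27.60.
eggs only: max(34/8, 2.4/1.1) = 4.25 servings → $2.98.
cottage cheese + eggs with both tight: 1.247 servings and 2.068 servings → $2.88.
So the least-cost plan costs $2.88.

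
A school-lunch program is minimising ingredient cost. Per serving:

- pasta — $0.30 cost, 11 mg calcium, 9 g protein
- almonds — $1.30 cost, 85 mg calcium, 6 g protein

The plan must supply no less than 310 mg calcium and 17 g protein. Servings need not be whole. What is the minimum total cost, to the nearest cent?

$4.74

With two linear requirements the optimum uses one or two foods; enumerate the corners.
pasta only: max(310/11, 17/9) = 28.18 servings → $8.45.
almonds only: max(310/85, 17/6) = 3.647 servings → $4.74.
pasta + almonds: intersection lies outside the first quadrant.
The minimum over all feasible corners is $4.74.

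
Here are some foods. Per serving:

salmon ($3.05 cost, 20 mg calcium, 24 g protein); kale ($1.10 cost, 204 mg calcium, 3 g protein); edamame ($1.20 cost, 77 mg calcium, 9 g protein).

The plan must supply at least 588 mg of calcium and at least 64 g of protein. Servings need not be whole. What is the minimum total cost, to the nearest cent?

With two linear requirements the optimum uses one or two foods; enumerate the corners.
salmon only: max(588/20, 64/24) = 29.4 servings → $89.67.
kale only: max(588/204, 64/3) = 21.33 servings → $23.47.
edamame only: max(588/77, 64/9) = 7.636 servings → $9.16.
salmon + kale with both tight: 2.335 servings and 2.653 servings → $10.04.
salmon + edamame: intersection lies outside the first quadrant.
kale + edamame with both tight: 0.2268 servings and 7.036 servings → $8.69.
So the least-cost plan costs $8.69.

$8.69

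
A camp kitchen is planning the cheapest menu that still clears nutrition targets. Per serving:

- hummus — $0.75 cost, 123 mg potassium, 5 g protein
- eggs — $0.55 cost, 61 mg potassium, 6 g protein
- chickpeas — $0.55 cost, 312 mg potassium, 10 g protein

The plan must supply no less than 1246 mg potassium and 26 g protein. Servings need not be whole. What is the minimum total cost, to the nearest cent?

$2.20

Compare the cost at each extreme point of the feasible region.
hummus only: max(1246/123, 26/5) = 10.13 servings → $7.60.
eggs only: max(1246/61, 26/6) = 20.43 servings → $11.23.
chickpeas only: max(1246/312, 26/10) = 3.994 servings → $2.20.
hummus + eggs: the both-tight solution has a negative serving — not a feasible corner.
hummus + chickpeas with both targets exact would need a negative amount; discard.
eggs + chickpeas: intersection lies outside the first quadrant.
So the least-cost plan costs $2.20.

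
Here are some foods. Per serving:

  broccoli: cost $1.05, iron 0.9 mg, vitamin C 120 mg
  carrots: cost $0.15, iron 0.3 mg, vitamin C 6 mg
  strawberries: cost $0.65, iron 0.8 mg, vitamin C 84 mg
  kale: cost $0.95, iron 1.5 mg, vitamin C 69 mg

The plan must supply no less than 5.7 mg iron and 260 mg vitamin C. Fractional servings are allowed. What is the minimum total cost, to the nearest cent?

Compare the cost at each extreme point of the feasible region.
broccoli only: max(5.7/0.9, 260/120) = 6.333 servings → $6.65.
carrots only: max(5.7/0.3, 260/6) = 43.33 servings → $6.50.
strawberries only: max(5.7/0.8, 260/84) = 7.125 servings → $4.63.
kale only: max(5.7/1.5, 260/69) = 3.8 servings → $3.61.
broccoli + carrots with both tight: 1.431 servings and 14.71 servings → $3.71.
broccoli + strawberries: the both-tight solution has a negative serving — not a feasible corner.
broccoli + kale: the both-tight solution has a negative serving — not a feasible corner.
carrots + strawberries with both tight: 13.27 servings and 2.147 servings → $3.39.
carrots + kale with both tight: 0.2821 servings and 3.744 servings → $3.60.
strawberries + kale: intersection lies outside the first quadrant.
The minimum over all feasible corners is $3.39.

$3.39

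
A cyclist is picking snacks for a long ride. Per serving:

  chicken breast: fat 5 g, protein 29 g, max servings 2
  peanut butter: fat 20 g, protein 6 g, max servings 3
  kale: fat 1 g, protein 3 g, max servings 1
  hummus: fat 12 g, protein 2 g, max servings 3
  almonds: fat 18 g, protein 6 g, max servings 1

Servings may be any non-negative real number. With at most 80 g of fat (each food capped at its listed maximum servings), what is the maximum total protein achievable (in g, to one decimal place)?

82.3 g

Protein per g fat: chicken breast 5.8, kale 3, almonds 0.3333, peanut butter 0.3, hummus 0.1667.
Take 2 servings of chicken breast: uses 10 g fat, +58.0 g protein (running total 58.0 g).
Take 1 serving of kale: uses 1 g fat, +3.0 g protein (running total 61.0 g).
Take 1 serving of almonds: uses 18 g fat, +6.0 g protein (running total 67.0 g).
Take 2.55 servings of peanut butter: uses 51 g fat, +15.3 g protein (running total 82.3 g).
Filling greedily by protein-per-g fat is optimal for one linear limit, giving 82.3 g.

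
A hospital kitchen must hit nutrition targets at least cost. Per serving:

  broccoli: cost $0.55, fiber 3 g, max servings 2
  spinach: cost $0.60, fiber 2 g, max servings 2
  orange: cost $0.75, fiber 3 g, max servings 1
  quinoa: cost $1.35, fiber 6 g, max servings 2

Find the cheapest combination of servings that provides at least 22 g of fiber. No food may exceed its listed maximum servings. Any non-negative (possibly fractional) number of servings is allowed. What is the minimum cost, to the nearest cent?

$4.85

Cost per g of fiber: broccoli $0.1833, quinoa $0.2250, orange $0.2500, spinach $0.3000.
Take 2 servings of broccoli: +6.0 g fiber for $1.10 (total $1.10, still need 16.0 g).
Take 2 servings of quinoa: +12.0 g fiber for $2.70 (total $3.80, still need 4.0 g).
Take 1 serving of orange: +3.0 g fiber for $0.75 (total $4.55, still need 1.0 g).
Take 0.5 servings of spinach: +1.0 g fiber for $0.30 (total $4.85, still need 0.0 g).
Filling from the cheapest source first is optimal under one linear minimum: $4.85.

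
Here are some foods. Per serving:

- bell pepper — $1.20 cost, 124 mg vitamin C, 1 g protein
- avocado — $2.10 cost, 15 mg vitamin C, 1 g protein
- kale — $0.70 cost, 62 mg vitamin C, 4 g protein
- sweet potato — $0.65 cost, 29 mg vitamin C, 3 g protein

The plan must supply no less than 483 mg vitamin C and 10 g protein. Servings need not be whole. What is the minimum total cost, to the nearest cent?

$4.85

bell pepper only: max(483/124, 10/1) = 10 servings → $12.00.
avocado only: max(483/15, 10/1) = 32.2 servings → $67.62.
kale only: max(483/62, 10/4) = 7.79 servings → $5.45.
sweet potato only: max(483/29, 10/3) = 16.66 servings → $10.83.
bell pepper + avocado with both tight: 3.055 servings and 6.945 servings → $18.25.
bell pepper + kale with both tight: 3.023 servings and 1.744 servings → $4.85.
bell pepper + sweet potato with both tight: 3.379 servings and 2.207 servings → $5.49.
avocado + kale: the both-tight solution has a negative serving — not a feasible corner.
avocado + sweet potato with both targets exact would need a negative amount; discard.
kale + sweet potato: the both-tight solution has a negative serving — not a feasible corner.
So the least-cost plan costs $4.85.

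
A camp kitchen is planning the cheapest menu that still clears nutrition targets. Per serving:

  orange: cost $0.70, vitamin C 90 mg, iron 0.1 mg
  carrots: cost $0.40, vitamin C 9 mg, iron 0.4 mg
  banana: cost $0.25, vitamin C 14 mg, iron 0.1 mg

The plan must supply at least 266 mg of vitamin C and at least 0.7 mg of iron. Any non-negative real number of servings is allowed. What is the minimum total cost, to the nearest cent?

For a min-cost LP with two ≥-constraints, a basic feasible solution has at most two positive variables.
orange only: max(266/90, 0.7/0.1) = 7 servings → $4.90.
carrots only: max(266/9, 0.7/0.4) = 29.56 servings → $11.82.
banana only: max(266/14, 0.7/0.1) = 19 servings → $4.75.
orange + carrots with both tight: 2.852 servings and 1.037 servings → $2.41.
orange + banana with both tight: 2.211 servings and 4.789 servings → $2.74.
carrots + banana: the both-tight solution has a negative serving — not a feasible corner.
So the least-cost plan costs $2.41.

$2.41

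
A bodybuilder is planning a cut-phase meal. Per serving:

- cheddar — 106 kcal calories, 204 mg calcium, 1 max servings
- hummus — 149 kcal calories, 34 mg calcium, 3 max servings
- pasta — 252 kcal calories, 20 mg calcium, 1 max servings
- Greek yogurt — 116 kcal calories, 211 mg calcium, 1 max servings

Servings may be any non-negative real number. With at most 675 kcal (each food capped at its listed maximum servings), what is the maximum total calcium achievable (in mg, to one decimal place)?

517.5 mg

Calcium per kcal: cheddar 1.925, Greek yogurt 1.819, hummus 0.2282, pasta 0.07937.
Take 1 serving of cheddar: uses 106 kcal, +204.0 mg calcium (running total 204.0 mg).
Take 1 serving of Greek yogurt: uses 116 kcal, +211.0 mg calcium (running total 415.0 mg).
Take 3 servings of hummus: uses 447 kcal, +102.0 mg calcium (running total 517.0 mg).
Take 0.02381 servings of pasta: uses 6 kcal, +0.5 mg calcium (running total 517.5 mg).
Filling greedily by calcium-per-kcal is optimal for one linear limit, giving 517.5 mg.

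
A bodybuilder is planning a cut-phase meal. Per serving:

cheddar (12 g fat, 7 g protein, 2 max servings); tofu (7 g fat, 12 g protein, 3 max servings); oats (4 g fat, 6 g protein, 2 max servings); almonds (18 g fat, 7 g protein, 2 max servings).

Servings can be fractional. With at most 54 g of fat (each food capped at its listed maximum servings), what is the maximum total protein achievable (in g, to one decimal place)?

Protein per g fat: tofu 1.714, oats 1.5, cheddar 0.5833, almonds 0.3889.
Take 3 servings of tofu: uses 21 g fat, +36.0 g protein (running total 36.0 g).
Take 2 servings of oats: uses 8 g fat, +12.0 g protein (running total 48.0 g).
Take 2 servings of cheddar: uses 24 g fat, +14.0 g protein (running total 62.0 g).
Take 0.05556 servings of almonds: uses 1 g fat, +0.4 g protein (running total 62.4 g).
Greedy by best ratio exhausts the fat allowance optimally: 62.4 g.

62.4 g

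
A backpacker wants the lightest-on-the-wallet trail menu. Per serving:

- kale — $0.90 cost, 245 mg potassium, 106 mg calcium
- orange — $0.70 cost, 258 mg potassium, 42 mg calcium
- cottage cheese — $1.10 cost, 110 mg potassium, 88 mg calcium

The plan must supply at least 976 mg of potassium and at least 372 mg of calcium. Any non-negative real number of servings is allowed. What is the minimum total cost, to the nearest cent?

A basic optimal solution has at most two foods positive. Try each food alone and each pair with both targets met exactly.
kale only: max(976/245, 372/106) = 3.984 servings → $3.59.
orange only: max(976/258, 372/42) = 8.857 servings → $6.20.
cottage cheese only: max(976/110, 372/88) = 8.873 servings → $9.76.
kale + orange with both tight: 3.223 servings and 0.722 servings → $3.41.
kale + cottage cheese: the both-tight solution has a negative serving — not a feasible corner.
orange + cottage cheese with both tight: 2.487 servings and 3.04 servings → $5.09.
Cheapest feasible corner: $3.41.

$3.41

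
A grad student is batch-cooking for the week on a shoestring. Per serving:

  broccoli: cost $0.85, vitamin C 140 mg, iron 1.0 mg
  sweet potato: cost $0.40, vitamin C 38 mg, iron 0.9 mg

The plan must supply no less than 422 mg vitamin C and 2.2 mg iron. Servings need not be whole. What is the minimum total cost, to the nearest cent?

$2.56

Check every corner: each single food scaled to meet both minima, and each pair solved so both constraints bind.
broccoli only: max(422/140, 2.2/1.0) = 3.014 servings → $2.56.
sweet potato only: max(422/38, 2.2/0.9) = 11.11 servings → $4.44.
broccoli + sweet potato: intersection lies outside the first quadrant.
Cheapest feasible corner: $2.56.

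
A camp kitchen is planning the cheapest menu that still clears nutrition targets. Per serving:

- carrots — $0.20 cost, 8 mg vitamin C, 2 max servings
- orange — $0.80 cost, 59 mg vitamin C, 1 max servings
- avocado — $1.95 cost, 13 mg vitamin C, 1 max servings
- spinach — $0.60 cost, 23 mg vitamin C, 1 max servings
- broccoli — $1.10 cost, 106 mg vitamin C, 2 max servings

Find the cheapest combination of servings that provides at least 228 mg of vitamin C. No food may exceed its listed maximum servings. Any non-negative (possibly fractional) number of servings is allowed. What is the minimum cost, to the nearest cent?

$2.42

Cost per mg of vitamin C: broccoli $0.0104, orange $0.0136, carrots $0.0250, spinach $0.0261, avocado $0.1500.
Take 2 servings of broccoli: +212.0 mg vitamin C for $2.20 (total $2.20, still need 16.0 mg).
Take 0.2712 servings of orange: +16.0 mg vitamin C for $0.22 (total $2.42, still need 0.0 mg).
Greedy by cheapest-per-mg is optimal for a single linear constraint, so the minimum cost is $2.42.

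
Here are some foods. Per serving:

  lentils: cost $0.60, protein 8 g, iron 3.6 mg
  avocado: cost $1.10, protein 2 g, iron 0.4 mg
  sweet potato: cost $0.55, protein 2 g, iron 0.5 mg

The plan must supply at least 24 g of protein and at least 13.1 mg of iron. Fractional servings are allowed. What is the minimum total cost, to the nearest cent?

$2.18

A basic optimal solution has at most two foods positive. Try each food alone and each pair with both targets met exactly.
lentils only: max(24/8, 13.1/3.6) = 3.639 servings → $2.18.
avocado only: max(24/2, 13.1/0.4) = 32.75 servings → $36.02.
sweet potato only: max(24/2, 13.1/0.5) = 26.2 servings → $14.41.
lentils + avocado with both targets exact would need a negative amount; discard.
lentils + sweet potato: the both-tight solution has a negative serving — not a feasible corner.
avocado + sweet potato: intersection lies outside the first quadrant.
The minimum over all feasible corners is $2.18.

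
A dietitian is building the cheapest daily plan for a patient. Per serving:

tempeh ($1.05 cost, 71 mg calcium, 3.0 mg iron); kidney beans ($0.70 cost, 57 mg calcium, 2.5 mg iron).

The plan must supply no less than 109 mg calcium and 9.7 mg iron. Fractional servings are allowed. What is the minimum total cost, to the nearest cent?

$2.72

The cheapest plan sits at a corner of the feasible region — with two constraints it uses at most two foods.
tempeh only: max(109/71, 9.7/3.0) = 3.233 servings → $3.40.
kidney beans only: max(109/57, 9.7/2.5) = 3.88 servings → $2.72.
tempeh + kidney beans: the both-tight solution has a negative serving — not a feasible corner.
Cheapest feasible corner: $2.72.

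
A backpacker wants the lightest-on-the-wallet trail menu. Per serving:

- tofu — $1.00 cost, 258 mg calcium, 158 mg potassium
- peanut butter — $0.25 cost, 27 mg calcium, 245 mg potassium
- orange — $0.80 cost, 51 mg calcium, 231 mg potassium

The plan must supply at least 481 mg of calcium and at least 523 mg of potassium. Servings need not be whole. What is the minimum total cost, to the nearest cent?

With two linear requirements the optimum uses one or two foods; enumerate the corners.
tofu only: max(481/258, 523/158) = 3.31 servings → $3.31.
peanut butter only: max(481/27, 523/245) = 17.81 servings → $4.45.
orange only: max(481/51, 523/231) = 9.431 servings → $7.55.
tofu + peanut butter with both tight: 1.76 servings and 0.9999 servings → $2.01.
tofu + orange with both tight: 1.638 servings and 1.144 servings → $2.55.
peanut butter + orange: the both-tight solution has a negative serving — not a feasible corner.
Cheapest feasible corner: $2.01.

$2.01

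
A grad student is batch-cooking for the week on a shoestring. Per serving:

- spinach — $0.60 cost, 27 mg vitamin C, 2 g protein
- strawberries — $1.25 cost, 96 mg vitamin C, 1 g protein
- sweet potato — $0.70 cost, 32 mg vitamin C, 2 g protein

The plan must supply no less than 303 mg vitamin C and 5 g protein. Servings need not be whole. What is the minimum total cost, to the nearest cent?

$4.21

This is a tiny linear program; its minimum lies at a vertex of the feasible set. List the vertices and price them.
spinach only: max(303/27, 5/2) = 11.22 servings → $6.73.
strawberries only: max(303/96, 5/1) = 5 servings → $6.25.
sweet potato only: max(303/32, 5/2) = 9.469 servings → $6.63.
spinach + strawberries with both tight: 1.073 servings and 2.855 servings → $4.21.
spinach + sweet potato: the both-tight solution has a negative serving — not a feasible corner.
strawberries + sweet potato with both tight: 2.788 servings and 1.106 servings → $4.26.
Cheapest feasible corner: $4.21.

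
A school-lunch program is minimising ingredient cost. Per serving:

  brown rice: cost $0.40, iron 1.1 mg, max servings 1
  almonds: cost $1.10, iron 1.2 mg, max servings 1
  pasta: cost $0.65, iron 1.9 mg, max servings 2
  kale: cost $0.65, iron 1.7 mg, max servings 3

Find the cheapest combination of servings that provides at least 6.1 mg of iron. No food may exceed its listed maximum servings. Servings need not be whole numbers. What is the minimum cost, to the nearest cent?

$2.16

Cost per mg of iron: pasta $0.3421, brown rice $0.3636, kale $0.3824, almonds $0.9167.
Take 2 servings of pasta: +3.8 mg iron for $1.30 (total $1.30, still need 2.3 mg).
Take 1 serving of brown rice: +1.1 mg iron for $0.40 (total $1.70, still need 1.2 mg).
Take 0.7059 servings of kale: +1.2 mg iron for $0.46 (total $2.16, still need 0.0 mg).
Greedy by cheapest-per-mg is optimal for a single linear constraint, so the minimum cost is $2.16.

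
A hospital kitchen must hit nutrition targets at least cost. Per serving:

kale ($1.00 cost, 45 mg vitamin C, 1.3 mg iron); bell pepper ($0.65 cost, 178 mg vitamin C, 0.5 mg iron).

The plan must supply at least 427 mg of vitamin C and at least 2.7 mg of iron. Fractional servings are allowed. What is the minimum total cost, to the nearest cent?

$2.63

Check every corner: each single food scaled to meet both minima, and each pair solved so both constraints bind.
kale only: max(427/45, 2.7/1.3) = 9.489 servings → $9.49.
bell pepper only: max(427/178, 2.7/0.5) = 5.4 servings → $3.51.
kale + bell pepper with both tight: 1.279 servings and 2.076 servings → $2.63.
Cheapest feasible corner: $2.63.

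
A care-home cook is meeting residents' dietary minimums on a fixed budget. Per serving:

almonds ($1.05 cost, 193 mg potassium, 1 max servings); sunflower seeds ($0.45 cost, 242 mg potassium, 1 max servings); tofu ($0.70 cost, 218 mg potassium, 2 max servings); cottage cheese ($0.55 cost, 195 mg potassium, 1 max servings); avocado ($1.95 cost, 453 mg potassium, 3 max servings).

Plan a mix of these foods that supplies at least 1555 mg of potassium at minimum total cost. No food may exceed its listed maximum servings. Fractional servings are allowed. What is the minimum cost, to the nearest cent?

Cost per mg of potassium: sunflower seeds $0.0019, cottage cheese $0.0028, tofu $0.0032, avocado $0.0043, almonds $0.0054.
Take 1 serving of sunflower seeds: +242.0 mg potassium for $0.45 (total $0.45, still need 1313.0 mg).
Take 1 serving of cottage cheese: +195.0 mg potassium for $0.55 (total $1.00, still need 1118.0 mg).
Take 2 servings of tofu: +436.0 mg potassium for $1.40 (total $2.40, still need 682.0 mg).
Take 1.506 servings of avocado: +682.0 mg potassium for $2.94 (total $5.34, still need 0.0 mg).
Filling from the cheapest source first is optimal under one linear minimum: $5.34.

$5.34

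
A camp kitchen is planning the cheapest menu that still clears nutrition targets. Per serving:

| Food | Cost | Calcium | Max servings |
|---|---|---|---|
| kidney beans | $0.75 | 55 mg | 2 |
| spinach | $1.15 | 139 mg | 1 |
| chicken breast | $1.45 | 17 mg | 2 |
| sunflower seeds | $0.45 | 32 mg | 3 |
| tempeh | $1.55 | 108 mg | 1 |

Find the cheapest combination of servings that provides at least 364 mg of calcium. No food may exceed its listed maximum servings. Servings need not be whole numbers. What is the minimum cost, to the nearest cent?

$4.27

Cost per mg of calcium: spinach $0.0083, kidney beans $0.0136, sunflower seeds $0.0141, tempeh $0.0144, chicken breast $0.0853.
Take 1 serving of spinach: +139.0 mg calcium for $1.15 (total $1.15, still need 225.0 mg).
Take 2 servings of kidney beans: +110.0 mg calcium for $1.50 (total $2.65, still need 115.0 mg).
Take 3 servings of sunflower seeds: +96.0 mg calcium for $1.35 (total $4.00, still need 19.0 mg).
Take 0.1759 servings of tempeh: +19.0 mg calcium for $0.27 (total $4.27, still need 0.0 mg).
Filling from the cheapest source first is optimal under one linear minimum: $4.27.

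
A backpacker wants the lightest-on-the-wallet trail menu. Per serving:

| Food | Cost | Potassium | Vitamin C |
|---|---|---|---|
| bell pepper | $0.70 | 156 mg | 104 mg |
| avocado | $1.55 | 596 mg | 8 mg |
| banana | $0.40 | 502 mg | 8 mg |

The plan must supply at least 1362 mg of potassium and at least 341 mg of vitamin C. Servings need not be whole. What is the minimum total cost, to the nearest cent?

The cheapest plan sits at a corner of the feasible region — with two constraints it uses at most two foods.
bell pepper only: max(1362/156, 341/104) = 8.731 servings → $6.11.
avocado only: max(1362/596, 341/8) = 42.62 servings → $66.07.
banana only: max(1362/502, 341/8) = 42.62 servings → $17.05.
bell pepper + avocado with both tight: 3.167 servings and 1.456 servings → $4.47.
bell pepper + banana with both tight: 3.145 servings and 1.736 servings → $2.90.
avocado + banana: intersection lies outside the first quadrant.
The minimum over all feasible corners is $2.90.

$2.90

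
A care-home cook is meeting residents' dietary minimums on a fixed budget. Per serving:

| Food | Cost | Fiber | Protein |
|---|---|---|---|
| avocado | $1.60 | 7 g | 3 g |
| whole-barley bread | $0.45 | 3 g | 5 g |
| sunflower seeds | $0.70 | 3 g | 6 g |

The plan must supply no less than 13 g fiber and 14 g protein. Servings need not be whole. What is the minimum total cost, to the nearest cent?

avocado only: max(13/7, 14/3) = 4.667 servings → $7.47.
whole-barley bread only: max(13/3, 14/5) = 4.333 servings → $1.95.
sunflower seeds only: max(13/3, 14/6) = 4.333 servings → $3.03.
avocado + whole-barley bread with both tight: 0.8846 servings and 2.269 servings → $2.44.
avocado + sunflower seeds with both tight: 1.091 servings and 1.788 servings → $3.00.
whole-barley bread + sunflower seeds: intersection lies outside the first quadrant.
So the least-cost plan costs $1.95.

$1.95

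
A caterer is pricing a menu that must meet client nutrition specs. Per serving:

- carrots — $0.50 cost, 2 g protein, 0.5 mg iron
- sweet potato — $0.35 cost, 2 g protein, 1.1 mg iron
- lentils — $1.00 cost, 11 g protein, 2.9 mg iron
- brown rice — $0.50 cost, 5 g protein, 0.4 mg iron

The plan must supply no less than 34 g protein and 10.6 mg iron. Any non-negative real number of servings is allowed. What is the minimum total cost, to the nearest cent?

Compare the cost at each extreme point of the feasible region.
carrots only: max(34/2, 10.6/0.5) = 21.2 servings → $10.60.
sweet potato only: max(34/2, 10.6/1.1) = 17 servings → $5.95.
lentils only: max(34/11, 10.6/2.9) = 3.655 servings → $3.66.
brown rice only: max(34/5, 10.6/0.4) = 26.5 servings → $13.25.
carrots + sweet potato with both tight: 13.5 servings and 3.5 servings → $7.97.
carrots + lentils: intersection lies outside the first quadrant.
carrots + brown rice with both targets exact would need a negative amount; discard.
sweet potato + lentils with both tight: 2.857 servings and 2.571 servings → $3.57.
sweet potato + brown rice with both tight: 8.383 servings and 3.447 servings → $4.66.
lentils + brown rice with both targets exact would need a negative amount; discard.
So the least-cost plan costs $3.57.

$3.57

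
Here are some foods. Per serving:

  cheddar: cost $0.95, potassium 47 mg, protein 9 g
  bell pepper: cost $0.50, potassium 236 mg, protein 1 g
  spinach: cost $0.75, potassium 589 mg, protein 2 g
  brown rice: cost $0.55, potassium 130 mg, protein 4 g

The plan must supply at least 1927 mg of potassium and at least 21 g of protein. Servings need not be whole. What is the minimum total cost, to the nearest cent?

$3.91

At the optimum either one food covers both requirements or two foods hit both targets exactly; no other combination can be cheaper.
cheddar only: max(1927/47, 21/9) = 41 servings → $38.95.
bell pepper only: max(1927/236, 21/1) = 21 servings → $10.50.
spinach only: max(1927/589, 21/2) = 10.5 servings → $7.88.
brown rice only: max(1927/130, 21/4) = 14.82 servings → $8.15.
cheddar + bell pepper with both tight: 1.458 servings and 7.875 servings → $5.32.
cheddar + spinach with both tight: 1.635 servings and 3.141 servings → $3.91.
cheddar + brown rice: intersection lies outside the first quadrant.
bell pepper + spinach with both targets exact would need a negative amount; discard.
bell pepper + brown rice with both tight: 6.115 servings and 3.721 servings → $5.10.
spinach + brown rice with both tight: 2.375 servings and 4.062 servings → $4.02.
Cheapest feasible corner: $3.91.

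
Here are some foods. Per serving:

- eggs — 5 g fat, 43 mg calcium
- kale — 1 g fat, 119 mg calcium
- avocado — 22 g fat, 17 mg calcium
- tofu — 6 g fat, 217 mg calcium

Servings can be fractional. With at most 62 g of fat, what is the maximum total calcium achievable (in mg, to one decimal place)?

7378.0 mg

Calcium per g fat: kale 119, tofu 36.17, eggs 8.6, avocado 0.7727.
With no serving limits, spend the whole fat allowance on kale: 62 g / 1 g × 119 mg = 7378.0 mg.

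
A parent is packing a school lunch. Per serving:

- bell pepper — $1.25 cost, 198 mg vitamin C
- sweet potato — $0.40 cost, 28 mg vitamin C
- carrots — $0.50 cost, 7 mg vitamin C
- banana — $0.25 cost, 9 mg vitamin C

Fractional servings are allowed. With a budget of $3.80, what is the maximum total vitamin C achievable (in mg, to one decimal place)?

601.9 mg

Vitamin C per dollar: bell pepper 158.4, sweet potato 70, banana 36, carrots 14.
With no serving limits, spend the whole cost allowance on bell pepper: $3.80 / $1.25 × 198 mg = 601.9 mg.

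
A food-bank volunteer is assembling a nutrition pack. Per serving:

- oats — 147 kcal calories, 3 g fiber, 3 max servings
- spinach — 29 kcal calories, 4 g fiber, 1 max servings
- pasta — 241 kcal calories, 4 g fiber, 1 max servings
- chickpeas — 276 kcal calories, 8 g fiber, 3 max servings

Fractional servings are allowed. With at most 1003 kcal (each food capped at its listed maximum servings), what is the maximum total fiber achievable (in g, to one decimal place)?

Fiber per kcal: spinach 0.1379, chickpeas 0.02899, oats 0.02041, pasta 0.0166.
Take 1 serving of spinach: uses 29 kcal, +4.0 g fiber (running total 4.0 g).
Take 3 servings of chickpeas: uses 828 kcal, +24.0 g fiber (running total 28.0 g).
Take 0.9932 servings of oats: uses 146 kcal, +3.0 g fiber (running total 31.0 g).
Greedy by best ratio exhausts the calories allowance optimally: 31.0 g.

31.0 g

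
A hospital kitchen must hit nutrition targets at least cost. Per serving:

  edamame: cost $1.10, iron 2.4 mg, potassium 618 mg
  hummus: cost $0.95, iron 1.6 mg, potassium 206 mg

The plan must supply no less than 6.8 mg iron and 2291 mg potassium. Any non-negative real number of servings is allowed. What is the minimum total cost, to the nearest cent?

$4.08

With two linear requirements the optimum uses one or two foods; enumerate the corners.
edamame only: max(6.8/2.4, 2291/618) = 3.707 servings → $4.08.
hummus only: max(6.8/1.6, 2291/206) = 11.12 servings → $10.57.
edamame + hummus with both targets exact would need a negative amount; discard.
The minimum over all feasible corners is $4.08.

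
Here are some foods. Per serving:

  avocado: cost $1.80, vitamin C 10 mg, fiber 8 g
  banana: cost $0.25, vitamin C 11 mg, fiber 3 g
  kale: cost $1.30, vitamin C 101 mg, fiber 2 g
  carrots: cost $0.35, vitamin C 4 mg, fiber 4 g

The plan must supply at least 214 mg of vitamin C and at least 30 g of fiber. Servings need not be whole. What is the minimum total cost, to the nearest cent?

$3.76

avocado only: max(214/10, 30/8) = 21.4 servings → $38.52.
banana only: max(214/11, 30/3) = 19.45 servings → $4.86.
kale only: max(214/101, 30/2) = 15 servings → $19.50.
carrots only: max(214/4, 30/4) = 53.5 servings → $18.73.
avocado + banana: the both-tight solution has a negative serving — not a feasible corner.
avocado + kale with both tight: 3.302 servings and 1.792 servings → $8.27.
avocado + carrots: intersection lies outside the first quadrant.
banana + kale with both tight: 9.26 servings and 1.11 servings → $3.76.
banana + carrots: the both-tight solution has a negative serving — not a feasible corner.
kale + carrots with both tight: 1.859 servings and 6.571 servings → $4.72.
The minimum over all feasible corners is $3.76.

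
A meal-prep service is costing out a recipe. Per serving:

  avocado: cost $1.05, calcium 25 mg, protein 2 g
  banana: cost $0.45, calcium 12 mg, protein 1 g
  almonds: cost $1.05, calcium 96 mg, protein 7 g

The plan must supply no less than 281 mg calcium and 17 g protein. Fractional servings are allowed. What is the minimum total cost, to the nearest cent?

Two binding constraints pin down two serving amounts, so the optimal mix uses at most two foods. The candidates are each food alone (scaled to the tighter of calcium/protein) and each pair with both constraints tight.
avocado only: max(281/25, 17/2) = 11.24 servings → $11.80.
banana only: max(281/12, 17/1) = 23.42 servings → $10.54.
almonds only: max(281/96, 17/7) = 2.927 servings → $3.07.
avocado + banana with both targets exact would need a negative amount; discard.
avocado + almonds: the both-tight solution has a negative serving — not a feasible corner.
banana + almonds: the both-tight solution has a negative serving — not a feasible corner.
Cheapest feasible corner: $3.07.

$3.07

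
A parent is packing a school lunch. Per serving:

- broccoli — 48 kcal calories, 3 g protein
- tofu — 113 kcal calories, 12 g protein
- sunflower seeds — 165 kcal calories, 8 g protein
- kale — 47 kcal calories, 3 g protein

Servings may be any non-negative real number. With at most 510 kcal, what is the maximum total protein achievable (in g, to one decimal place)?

Protein per kcal: tofu 0.1062, kale 0.06383, broccoli 0.0625, sunflower seeds 0.04848.
With no serving limits, spend the whole calories allowance on tofu: 510 kcal / 113 kcal × 12 g = 54.2 g.

54.2 g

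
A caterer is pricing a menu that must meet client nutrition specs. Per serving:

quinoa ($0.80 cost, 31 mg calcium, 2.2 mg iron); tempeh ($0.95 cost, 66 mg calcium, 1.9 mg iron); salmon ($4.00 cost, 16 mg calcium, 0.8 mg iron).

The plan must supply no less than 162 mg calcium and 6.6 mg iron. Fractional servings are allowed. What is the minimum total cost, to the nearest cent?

Check every corner: each single food scaled to meet both minima, and each pair solved so both constraints bind.
quinoa only: max(162/31, 6.6/2.2) = 5.226 servings → $4.18.
tempeh only: max(162/66, 6.6/1.9) = 3.474 servings → $3.30.
salmon only: max(162/16, 6.6/0.8) = 10.12 servings → $40.50.
quinoa + tempeh with both tight: 1.481 servings and 1.759 servings → $2.86.
quinoa + salmon: the both-tight solution has a negative serving — not a feasible corner.
tempeh + salmon with both tight: 1.071 servings and 5.705 servings → $23.84.
The minimum over all feasible corners is $2.86.

$2.86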